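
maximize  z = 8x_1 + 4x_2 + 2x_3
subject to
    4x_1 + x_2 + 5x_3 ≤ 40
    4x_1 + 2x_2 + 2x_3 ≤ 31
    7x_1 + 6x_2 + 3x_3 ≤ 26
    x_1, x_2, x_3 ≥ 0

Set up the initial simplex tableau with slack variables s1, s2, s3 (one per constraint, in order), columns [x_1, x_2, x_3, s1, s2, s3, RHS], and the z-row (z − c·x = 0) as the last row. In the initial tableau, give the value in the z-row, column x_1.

The z-row carries the negated objective coefficients: the x_1 entry is -8.

-8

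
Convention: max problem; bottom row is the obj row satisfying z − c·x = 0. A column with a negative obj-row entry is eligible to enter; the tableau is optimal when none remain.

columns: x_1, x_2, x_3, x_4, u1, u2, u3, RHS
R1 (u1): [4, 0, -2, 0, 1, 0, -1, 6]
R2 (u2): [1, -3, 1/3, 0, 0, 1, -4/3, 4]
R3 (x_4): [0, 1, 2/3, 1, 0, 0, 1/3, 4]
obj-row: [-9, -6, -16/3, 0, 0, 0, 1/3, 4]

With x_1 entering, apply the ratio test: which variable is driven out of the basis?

u1

Column x_1 entries and ratios — u1: 6/4 = 3/2; u2: 4/1 = 4; x_4: 0 ≤ 0, skip.
Smallest ratio is 3/2 in the row of u1, so u1 leaves.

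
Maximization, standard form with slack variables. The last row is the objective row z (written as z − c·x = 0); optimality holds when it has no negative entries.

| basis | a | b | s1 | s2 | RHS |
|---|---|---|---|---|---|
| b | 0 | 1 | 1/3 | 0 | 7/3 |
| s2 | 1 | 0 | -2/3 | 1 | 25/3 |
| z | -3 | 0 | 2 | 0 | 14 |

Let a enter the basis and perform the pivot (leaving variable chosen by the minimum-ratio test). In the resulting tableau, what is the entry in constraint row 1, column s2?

Ratio test on column a — row 1: entry 0 ≤ 0; row 2: (25/3)/1 = 25/3. Minimum is 25/3 at row 2 (s2 leaves); pivot element 1.
Divide row 2 by 1; eliminate column a from the other rows.
Row 1 update in column s2: 0 − 0·1 = 0.

0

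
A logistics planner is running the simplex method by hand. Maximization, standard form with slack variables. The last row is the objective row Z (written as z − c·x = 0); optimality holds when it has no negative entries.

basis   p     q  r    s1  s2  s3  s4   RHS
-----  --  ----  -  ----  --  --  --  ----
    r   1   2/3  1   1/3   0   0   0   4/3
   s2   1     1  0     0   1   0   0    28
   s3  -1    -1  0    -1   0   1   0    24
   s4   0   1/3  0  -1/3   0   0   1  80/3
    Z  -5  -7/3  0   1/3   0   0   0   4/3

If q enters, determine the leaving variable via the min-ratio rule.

Column q entries and ratios — r: (4/3)/(2/3) = 2; s2: 28/1 = 28; s3: -1 ≤ 0, skip; s4: (80/3)/(1/3) = 80.
Smallest ratio is 2 in the row of r, so r leaves.

r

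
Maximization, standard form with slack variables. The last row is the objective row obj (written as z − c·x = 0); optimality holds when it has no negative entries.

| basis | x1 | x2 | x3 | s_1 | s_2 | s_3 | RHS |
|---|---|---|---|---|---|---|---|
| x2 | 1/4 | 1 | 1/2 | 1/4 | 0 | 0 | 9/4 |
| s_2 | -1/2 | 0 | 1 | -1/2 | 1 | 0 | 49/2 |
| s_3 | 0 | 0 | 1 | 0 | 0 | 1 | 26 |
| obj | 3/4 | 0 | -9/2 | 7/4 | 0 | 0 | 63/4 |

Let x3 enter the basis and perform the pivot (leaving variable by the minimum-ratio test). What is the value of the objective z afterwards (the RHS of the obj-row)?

Ratio test on column x3 — row 1: (9/4)/(1/2) = 9/2; row 2: (49/2)/1 = 49/2; row 3: 26/1 = 26. Minimum is 9/2 at row 1 (x2 leaves); pivot element 1/2.
Pivot on row 1; the obj-row RHS becomes 63/4 − (-9/2)·(9/2) = 36.

36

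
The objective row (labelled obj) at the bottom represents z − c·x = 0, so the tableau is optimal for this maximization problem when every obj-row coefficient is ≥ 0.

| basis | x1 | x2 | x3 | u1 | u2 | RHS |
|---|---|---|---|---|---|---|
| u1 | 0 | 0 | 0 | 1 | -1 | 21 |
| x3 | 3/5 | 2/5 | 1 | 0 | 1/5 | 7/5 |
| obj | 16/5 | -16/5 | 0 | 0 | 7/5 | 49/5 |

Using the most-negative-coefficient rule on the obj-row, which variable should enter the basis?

Negative obj-row entries: x2: -16/5.
The most negative is -16/5 in column x2, so x2 enters.

x2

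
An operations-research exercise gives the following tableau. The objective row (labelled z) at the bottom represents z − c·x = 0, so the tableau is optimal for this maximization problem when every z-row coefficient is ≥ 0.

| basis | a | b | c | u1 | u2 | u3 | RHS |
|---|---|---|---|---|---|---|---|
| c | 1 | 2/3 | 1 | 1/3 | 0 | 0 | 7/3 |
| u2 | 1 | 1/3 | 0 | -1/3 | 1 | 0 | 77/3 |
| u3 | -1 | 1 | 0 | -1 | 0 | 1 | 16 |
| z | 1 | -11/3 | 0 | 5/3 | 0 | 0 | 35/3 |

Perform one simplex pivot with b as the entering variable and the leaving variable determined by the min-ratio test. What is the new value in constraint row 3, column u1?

-3/2

Ratio test on column b — row 1: (7/3)/(2/3) = 7/2; row 2: (77/3)/(1/3) = 77; row 3: 16/1 = 16. Minimum is 7/2 at row 1 (c leaves); pivot element 2/3.
Divide row 1 by 2/3; eliminate column b from the other rows.
Row 3 update in column u1: -1 − 1·(1/2) = -3/2.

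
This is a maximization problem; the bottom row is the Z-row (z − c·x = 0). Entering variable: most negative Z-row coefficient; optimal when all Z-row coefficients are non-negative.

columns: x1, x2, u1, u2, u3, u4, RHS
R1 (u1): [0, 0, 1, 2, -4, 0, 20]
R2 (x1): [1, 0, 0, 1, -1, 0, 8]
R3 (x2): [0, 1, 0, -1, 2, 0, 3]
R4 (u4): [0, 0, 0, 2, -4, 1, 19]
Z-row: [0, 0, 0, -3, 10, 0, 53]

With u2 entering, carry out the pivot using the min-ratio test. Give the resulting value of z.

Ratio test on column u2 — row 1: 20/2 = 10; row 2: 8/1 = 8; row 3: entry -1 ≤ 0; row 4: 19/2 = 19/2. Minimum is 8 at row 2 (x1 leaves); pivot element 1.
Pivot on row 2; the Z-row RHS becomes 53 − (-3)·8 = 77.

77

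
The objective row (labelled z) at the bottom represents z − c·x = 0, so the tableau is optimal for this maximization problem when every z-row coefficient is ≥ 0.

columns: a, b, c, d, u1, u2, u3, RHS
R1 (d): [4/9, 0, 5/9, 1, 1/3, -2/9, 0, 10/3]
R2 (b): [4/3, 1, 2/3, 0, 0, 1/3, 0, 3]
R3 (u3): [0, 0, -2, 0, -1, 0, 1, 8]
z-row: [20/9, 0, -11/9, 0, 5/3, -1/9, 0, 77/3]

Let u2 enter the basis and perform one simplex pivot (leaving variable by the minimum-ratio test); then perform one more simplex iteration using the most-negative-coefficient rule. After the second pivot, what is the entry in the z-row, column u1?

5/3

Ratio test on column u2 — row 1: entry -2/9 ≤ 0; row 2: 3/(1/3) = 9; row 3: entry 0 ≤ 0. Minimum is 9 at row 2 (b leaves); pivot element 1/3.
Divide row 2 by 1/3; eliminate column u2 from the other rows.
Second iteration: most negative z-row entry is -1 in column c, so c enters.
Ratio test on column c — row 1: (16/3)/1 = 16/3; row 2: 9/2 = 9/2; row 3: entry -2 ≤ 0. Minimum is 9/2 at row 2 (u2 leaves); pivot element 2.
Divide row 2 by 2; eliminate column c from the other rows.
After both pivots, the entry at the z-row, column u1 is 5/3.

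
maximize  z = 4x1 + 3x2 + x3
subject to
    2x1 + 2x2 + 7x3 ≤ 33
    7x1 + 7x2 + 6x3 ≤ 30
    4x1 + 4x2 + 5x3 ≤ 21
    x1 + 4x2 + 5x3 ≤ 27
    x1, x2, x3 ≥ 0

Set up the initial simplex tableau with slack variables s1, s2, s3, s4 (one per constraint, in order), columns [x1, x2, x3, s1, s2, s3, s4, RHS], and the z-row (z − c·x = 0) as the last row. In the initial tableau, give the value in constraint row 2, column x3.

Constraint 2 has coefficient 6 on x3.

6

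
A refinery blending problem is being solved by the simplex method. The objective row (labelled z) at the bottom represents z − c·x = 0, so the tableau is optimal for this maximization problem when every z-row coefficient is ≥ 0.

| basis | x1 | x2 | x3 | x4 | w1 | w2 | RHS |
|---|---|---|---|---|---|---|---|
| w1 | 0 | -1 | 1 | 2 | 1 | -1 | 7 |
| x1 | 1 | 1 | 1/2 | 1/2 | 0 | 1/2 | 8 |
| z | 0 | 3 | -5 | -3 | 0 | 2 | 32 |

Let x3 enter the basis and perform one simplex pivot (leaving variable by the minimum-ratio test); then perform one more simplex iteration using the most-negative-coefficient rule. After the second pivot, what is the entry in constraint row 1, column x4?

Ratio test on column x3 — row 1: 7/1 = 7; row 2: 8/(1/2) = 16. Minimum is 7 at row 1 (w1 leaves); pivot element 1.
Divide row 1 by 1; eliminate column x3 from the other rows.
Second iteration: most negative z-row entry is -3 in column w2, so w2 enters.
Ratio test on column w2 — row 1: entry -1 ≤ 0; row 2: (9/2)/1 = 9/2. Minimum is 9/2 at row 2 (x1 leaves); pivot element 1.
Divide row 2 by 1; eliminate column w2 from the other rows.
After both pivots, the entry at constraint row 1, column x4 is 3/2.

3/2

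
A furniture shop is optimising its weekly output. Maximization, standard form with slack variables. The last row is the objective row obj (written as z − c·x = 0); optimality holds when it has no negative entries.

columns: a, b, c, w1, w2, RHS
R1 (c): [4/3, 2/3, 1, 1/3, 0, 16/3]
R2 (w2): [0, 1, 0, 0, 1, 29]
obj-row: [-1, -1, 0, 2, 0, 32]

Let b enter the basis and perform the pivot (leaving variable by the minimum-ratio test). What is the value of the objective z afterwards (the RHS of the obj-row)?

Ratio test on column b — row 1: (16/3)/(2/3) = 8; row 2: 29/1 = 29. Minimum is 8 at row 1 (c leaves); pivot element 2/3.
Pivot on row 1; the obj-row RHS becomes 32 − (-1)·8 = 40.

40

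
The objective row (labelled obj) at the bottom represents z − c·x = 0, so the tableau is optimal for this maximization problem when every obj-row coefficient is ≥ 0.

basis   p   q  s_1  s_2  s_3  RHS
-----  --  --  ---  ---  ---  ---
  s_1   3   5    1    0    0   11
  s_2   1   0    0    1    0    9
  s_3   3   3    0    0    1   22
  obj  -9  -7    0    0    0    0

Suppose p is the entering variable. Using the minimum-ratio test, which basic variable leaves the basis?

Column p entries and ratios — s_1: 11/3 = 11/3; s_2: 9/1 = 9; s_3: 22/3 = 22/3.
Smallest ratio is 11/3 in the row of s_1, so s_1 leaves.

s_1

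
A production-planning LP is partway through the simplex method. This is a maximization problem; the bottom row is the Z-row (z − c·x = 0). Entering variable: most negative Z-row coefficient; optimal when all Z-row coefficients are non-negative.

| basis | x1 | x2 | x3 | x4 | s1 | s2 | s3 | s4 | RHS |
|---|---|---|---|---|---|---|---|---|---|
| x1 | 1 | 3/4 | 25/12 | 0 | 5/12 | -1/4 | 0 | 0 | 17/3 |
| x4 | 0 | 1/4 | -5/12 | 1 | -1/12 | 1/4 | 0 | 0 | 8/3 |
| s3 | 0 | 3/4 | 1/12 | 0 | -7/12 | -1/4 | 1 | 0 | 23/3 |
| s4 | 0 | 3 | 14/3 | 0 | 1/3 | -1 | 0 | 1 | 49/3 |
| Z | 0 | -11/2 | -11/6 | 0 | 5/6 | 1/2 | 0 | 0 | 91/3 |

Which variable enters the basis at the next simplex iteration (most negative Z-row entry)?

x2

Negative Z-row entries: x2: -11/2, x3: -11/6.
The most negative is -11/2 in column x2, so x2 enters.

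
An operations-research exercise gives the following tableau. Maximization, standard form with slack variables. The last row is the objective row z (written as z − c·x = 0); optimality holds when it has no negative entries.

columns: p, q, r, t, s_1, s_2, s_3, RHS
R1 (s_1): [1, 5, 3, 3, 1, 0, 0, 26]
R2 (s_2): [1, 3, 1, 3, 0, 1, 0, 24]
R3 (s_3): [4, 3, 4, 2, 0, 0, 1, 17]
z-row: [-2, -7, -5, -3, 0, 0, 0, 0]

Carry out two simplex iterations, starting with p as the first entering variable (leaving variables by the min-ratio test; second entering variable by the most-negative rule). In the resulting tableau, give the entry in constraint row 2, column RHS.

Ratio test on column p — row 1: 26/1 = 26; row 2: 24/1 = 24; row 3: 17/4 = 17/4. Minimum is 17/4 at row 3 (s_3 leaves); pivot element 4.
Divide row 3 by 4; eliminate column p from the other rows.
Second iteration: most negative z-row entry is -11/2 in column q, so q enters.
Ratio test on column q — row 1: (87/4)/(17/4) = 87/17; row 2: (79/4)/(9/4) = 79/9; row 3: (17/4)/(3/4) = 17/3. Minimum is 87/17 at row 1 (s_1 leaves); pivot element 17/4.
Divide row 1 by 17/4; eliminate column q from the other rows.
After both pivots, the entry at constraint row 2, column RHS is 140/17.

140/17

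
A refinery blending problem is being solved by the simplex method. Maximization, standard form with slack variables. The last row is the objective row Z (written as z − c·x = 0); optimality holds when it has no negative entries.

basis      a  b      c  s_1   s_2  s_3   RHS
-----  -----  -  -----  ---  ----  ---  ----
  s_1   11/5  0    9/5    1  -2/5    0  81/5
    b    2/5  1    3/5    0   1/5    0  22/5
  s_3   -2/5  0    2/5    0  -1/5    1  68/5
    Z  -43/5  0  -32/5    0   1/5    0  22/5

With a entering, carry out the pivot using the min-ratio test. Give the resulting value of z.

Ratio test on column a — row 1: (81/5)/(11/5) = 81/11; row 2: (22/5)/(2/5) = 11; row 3: entry -2/5 ≤ 0. Minimum is 81/11 at row 1 (s_1 leaves); pivot element 11/5.
Pivot on row 1; the Z-row RHS becomes 22/5 − (-43/5)·(81/11) = 745/11.

745/11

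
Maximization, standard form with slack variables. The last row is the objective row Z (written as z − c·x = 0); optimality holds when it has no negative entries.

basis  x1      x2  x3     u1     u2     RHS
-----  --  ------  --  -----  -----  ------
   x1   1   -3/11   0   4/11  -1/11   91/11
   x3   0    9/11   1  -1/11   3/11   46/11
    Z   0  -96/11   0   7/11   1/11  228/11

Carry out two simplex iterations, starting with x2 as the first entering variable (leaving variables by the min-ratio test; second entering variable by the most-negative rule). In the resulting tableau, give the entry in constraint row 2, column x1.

Ratio test on column x2 — row 1: entry -3/11 ≤ 0; row 2: (46/11)/(9/11) = 46/9. Minimum is 46/9 at row 2 (x3 leaves); pivot element 9/11.
Divide row 2 by 9/11; eliminate column x2 from the other rows.
Second iteration: most negative Z-row entry is -1/3 in column u1, so u1 enters.
Ratio test on column u1 — row 1: (29/3)/(1/3) = 29; row 2: entry -1/9 ≤ 0. Minimum is 29 at row 1 (x1 leaves); pivot element 1/3.
Divide row 1 by 1/3; eliminate column u1 from the other rows.
After both pivots, the entry at constraint row 2, column x1 is 1/3.

1/3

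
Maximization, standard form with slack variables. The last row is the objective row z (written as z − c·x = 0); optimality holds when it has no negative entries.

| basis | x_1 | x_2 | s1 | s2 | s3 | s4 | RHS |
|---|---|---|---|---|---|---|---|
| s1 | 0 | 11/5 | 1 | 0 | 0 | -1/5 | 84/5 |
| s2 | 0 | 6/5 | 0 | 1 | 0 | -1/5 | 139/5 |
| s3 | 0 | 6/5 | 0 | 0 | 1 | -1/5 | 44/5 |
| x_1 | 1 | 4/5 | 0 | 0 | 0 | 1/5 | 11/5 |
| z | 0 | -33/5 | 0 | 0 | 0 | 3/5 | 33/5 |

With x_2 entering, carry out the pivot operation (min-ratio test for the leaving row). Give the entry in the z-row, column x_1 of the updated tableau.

33/4

Ratio test on column x_2 — row 1: (84/5)/(11/5) = 84/11; row 2: (139/5)/(6/5) = 139/6; row 3: (44/5)/(6/5) = 22/3; row 4: (11/5)/(4/5) = 11/4. Minimum is 11/4 at row 4 (x_1 leaves); pivot element 4/5.
Divide row 4 by 4/5; eliminate column x_2 from the other rows.
z-row update in column x_1: 0 − (-33/5)·(5/4) = 33/4.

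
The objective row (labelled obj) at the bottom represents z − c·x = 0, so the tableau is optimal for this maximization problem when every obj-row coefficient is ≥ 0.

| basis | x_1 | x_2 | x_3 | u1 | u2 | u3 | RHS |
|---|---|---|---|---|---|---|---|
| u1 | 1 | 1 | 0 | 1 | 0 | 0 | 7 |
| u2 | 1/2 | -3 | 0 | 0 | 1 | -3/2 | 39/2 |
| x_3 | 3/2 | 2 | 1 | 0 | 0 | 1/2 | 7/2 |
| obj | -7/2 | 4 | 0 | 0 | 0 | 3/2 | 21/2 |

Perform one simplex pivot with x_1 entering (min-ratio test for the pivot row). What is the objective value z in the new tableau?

Ratio test on column x_1 — row 1: 7/1 = 7; row 2: (39/2)/(1/2) = 39; row 3: (7/2)/(3/2) = 7/3. Minimum is 7/3 at row 3 (x_3 leaves); pivot element 3/2.
Pivot on row 3; the obj-row RHS becomes 21/2 − (-7/2)·(7/3) = 56/3.

56/3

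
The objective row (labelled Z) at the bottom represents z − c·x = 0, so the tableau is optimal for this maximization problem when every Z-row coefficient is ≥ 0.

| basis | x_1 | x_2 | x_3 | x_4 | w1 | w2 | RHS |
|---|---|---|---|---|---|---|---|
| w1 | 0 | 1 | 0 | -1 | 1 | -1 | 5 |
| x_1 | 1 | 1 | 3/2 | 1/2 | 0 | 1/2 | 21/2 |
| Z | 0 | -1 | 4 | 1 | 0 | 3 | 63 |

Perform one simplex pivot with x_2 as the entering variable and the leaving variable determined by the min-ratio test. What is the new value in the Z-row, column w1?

Ratio test on column x_2 — row 1: 5/1 = 5; row 2: (21/2)/1 = 21/2. Minimum is 5 at row 1 (w1 leaves); pivot element 1.
Divide row 1 by 1; eliminate column x_2 from the other rows.
Z-row update in column w1: 0 − (-1)·1 = 1.

1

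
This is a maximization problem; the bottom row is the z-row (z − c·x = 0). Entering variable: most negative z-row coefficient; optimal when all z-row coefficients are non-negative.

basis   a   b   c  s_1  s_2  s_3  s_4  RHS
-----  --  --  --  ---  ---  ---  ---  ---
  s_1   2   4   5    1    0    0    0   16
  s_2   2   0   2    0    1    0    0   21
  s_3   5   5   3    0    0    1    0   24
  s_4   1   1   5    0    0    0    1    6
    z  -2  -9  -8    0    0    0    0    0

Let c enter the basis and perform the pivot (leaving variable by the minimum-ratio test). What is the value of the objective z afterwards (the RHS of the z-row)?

48/5

Ratio test on column c — row 1: 16/5 = 16/5; row 2: 21/2 = 21/2; row 3: 24/3 = 8; row 4: 6/5 = 6/5. Minimum is 6/5 at row 4 (s_4 leaves); pivot element 5.
Pivot on row 4; the z-row RHS becomes 0 − (-8)·(6/5) = 48/5.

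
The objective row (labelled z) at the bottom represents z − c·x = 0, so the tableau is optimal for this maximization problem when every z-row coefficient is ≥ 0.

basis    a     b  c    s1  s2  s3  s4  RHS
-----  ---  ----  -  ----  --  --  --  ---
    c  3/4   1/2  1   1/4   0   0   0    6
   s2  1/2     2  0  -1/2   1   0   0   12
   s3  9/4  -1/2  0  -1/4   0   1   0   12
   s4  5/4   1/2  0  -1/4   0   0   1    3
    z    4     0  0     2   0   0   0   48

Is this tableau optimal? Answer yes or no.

yes

Every z-row coefficient is ≥ 0, so the tableau is optimal.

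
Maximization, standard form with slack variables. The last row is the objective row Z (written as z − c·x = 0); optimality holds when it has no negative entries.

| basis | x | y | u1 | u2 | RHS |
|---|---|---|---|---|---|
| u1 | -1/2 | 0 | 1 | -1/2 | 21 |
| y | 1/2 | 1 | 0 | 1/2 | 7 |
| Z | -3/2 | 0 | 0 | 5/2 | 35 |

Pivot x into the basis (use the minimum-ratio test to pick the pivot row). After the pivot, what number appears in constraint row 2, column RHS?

Ratio test on column x — row 1: entry -1/2 ≤ 0; row 2: 7/(1/2) = 14. Minimum is 14 at row 2 (y leaves); pivot element 1/2.
Divide row 2 by 1/2; eliminate column x from the other rows.
In the new row 2, the RHS entry is the old entry divided by the pivot: 7/(1/2) = 14.

14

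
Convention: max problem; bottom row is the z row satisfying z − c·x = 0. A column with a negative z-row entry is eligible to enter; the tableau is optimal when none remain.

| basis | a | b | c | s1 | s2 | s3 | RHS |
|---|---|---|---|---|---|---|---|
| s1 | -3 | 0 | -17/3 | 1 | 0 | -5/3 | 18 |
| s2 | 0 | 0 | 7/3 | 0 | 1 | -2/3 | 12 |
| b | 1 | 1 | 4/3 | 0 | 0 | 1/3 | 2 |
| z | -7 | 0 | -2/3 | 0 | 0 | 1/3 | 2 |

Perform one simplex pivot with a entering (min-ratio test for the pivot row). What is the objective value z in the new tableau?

16

Ratio test on column a — row 1: entry -3 ≤ 0; row 2: entry 0 ≤ 0; row 3: 2/1 = 2. Minimum is 2 at row 3 (b leaves); pivot element 1.
Pivot on row 3; the z-row RHS becomes 2 − (-7)·2 = 16.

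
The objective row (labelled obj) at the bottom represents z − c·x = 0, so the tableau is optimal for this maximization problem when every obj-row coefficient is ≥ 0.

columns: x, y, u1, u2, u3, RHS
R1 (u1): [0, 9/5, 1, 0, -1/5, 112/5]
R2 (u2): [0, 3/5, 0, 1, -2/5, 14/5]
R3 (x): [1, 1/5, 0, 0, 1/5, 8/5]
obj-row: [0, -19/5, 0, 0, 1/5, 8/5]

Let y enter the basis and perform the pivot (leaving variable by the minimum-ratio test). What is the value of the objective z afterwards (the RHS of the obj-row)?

Ratio test on column y — row 1: (112/5)/(9/5) = 112/9; row 2: (14/5)/(3/5) = 14/3; row 3: (8/5)/(1/5) = 8. Minimum is 14/3 at row 2 (u2 leaves); pivot element 3/5.
Pivot on row 2; the obj-row RHS becomes 8/5 − (-19/5)·(14/3) = 58/3.

58/3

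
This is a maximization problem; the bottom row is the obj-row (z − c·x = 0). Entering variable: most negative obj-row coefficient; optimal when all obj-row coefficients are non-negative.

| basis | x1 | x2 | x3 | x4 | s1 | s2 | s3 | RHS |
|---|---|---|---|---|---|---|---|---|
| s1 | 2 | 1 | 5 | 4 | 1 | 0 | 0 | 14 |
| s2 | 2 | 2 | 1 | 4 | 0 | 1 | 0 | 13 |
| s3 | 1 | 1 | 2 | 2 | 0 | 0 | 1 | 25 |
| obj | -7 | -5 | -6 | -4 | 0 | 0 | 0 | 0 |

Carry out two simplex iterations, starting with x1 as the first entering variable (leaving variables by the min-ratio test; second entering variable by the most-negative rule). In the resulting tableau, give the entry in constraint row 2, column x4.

Ratio test on column x1 — row 1: 14/2 = 7; row 2: 13/2 = 13/2; row 3: 25/1 = 25. Minimum is 13/2 at row 2 (s2 leaves); pivot element 2.
Divide row 2 by 2; eliminate column x1 from the other rows.
Second iteration: most negative obj-row entry is -5/2 in column x3, so x3 enters.
Ratio test on column x3 — row 1: 1/4 = 1/4; row 2: (13/2)/(1/2) = 13; row 3: (37/2)/(3/2) = 37/3. Minimum is 1/4 at row 1 (s1 leaves); pivot element 4.
Divide row 1 by 4; eliminate column x3 from the other rows.
After both pivots, the entry at constraint row 2, column x4 is 2.

2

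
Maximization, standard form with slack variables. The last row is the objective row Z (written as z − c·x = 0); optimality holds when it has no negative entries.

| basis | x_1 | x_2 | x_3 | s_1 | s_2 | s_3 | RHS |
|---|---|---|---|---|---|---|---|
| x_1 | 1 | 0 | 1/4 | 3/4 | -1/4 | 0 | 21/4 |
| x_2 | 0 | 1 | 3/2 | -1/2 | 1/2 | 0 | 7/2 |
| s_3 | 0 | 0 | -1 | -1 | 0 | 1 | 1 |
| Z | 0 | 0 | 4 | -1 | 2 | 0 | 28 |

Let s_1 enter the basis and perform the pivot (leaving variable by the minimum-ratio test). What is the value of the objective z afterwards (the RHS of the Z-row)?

Ratio test on column s_1 — row 1: (21/4)/(3/4) = 7; row 2: entry -1/2 ≤ 0; row 3: entry -1 ≤ 0. Minimum is 7 at row 1 (x_1 leaves); pivot element 3/4.
Pivot on row 1; the Z-row RHS becomes 28 − (-1)·7 = 35.

35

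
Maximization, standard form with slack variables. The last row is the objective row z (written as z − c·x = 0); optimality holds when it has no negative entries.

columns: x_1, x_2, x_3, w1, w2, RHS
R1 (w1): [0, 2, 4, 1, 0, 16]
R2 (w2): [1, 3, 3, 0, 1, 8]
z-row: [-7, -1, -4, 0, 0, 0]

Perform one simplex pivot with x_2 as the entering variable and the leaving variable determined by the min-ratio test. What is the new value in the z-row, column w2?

Ratio test on column x_2 — row 1: 16/2 = 8; row 2: 8/3 = 8/3. Minimum is 8/3 at row 2 (w2 leaves); pivot element 3.
Divide row 2 by 3; eliminate column x_2 from the other rows.
z-row update in column w2: 0 − (-1)·(1/3) = 1/3.

1/3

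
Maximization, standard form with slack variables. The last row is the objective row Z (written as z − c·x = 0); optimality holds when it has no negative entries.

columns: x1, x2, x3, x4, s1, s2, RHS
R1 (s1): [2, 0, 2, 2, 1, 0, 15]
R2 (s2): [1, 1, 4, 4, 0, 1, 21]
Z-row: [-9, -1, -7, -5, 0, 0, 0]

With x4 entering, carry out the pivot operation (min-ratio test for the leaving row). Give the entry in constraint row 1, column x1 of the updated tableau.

Ratio test on column x4 — row 1: 15/2 = 15/2; row 2: 21/4 = 21/4. Minimum is 21/4 at row 2 (s2 leaves); pivot element 4.
Divide row 2 by 4; eliminate column x4 from the other rows.
Row 1 update in column x1: 2 − 2·(1/4) = 3/2.

3/2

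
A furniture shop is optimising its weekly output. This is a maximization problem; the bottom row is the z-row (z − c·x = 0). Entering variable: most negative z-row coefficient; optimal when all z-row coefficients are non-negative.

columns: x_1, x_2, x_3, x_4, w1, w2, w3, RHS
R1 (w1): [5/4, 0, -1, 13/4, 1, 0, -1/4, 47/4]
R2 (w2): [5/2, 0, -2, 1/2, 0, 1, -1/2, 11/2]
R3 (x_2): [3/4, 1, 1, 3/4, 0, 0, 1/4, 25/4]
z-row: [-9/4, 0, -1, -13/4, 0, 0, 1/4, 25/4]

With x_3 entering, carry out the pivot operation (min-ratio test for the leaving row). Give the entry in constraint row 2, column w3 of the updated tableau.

Ratio test on column x_3 — row 1: entry -1 ≤ 0; row 2: entry -2 ≤ 0; row 3: (25/4)/1 = 25/4. Minimum is 25/4 at row 3 (x_2 leaves); pivot element 1.
Divide row 3 by 1; eliminate column x_3 from the other rows.
Row 2 update in column w3: -1/2 − (-2)·(1/4) = 0.

0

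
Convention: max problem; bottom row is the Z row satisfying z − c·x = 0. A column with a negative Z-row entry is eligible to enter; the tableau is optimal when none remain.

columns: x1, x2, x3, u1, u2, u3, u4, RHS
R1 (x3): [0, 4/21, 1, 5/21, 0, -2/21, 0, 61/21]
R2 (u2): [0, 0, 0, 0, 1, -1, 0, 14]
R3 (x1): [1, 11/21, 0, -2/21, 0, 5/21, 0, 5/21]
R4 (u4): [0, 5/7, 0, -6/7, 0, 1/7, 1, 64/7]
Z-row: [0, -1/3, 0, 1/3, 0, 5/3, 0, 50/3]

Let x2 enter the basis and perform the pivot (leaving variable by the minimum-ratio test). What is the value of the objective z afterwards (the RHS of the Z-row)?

185/11

Ratio test on column x2 — row 1: (61/21)/(4/21) = 61/4; row 2: entry 0 ≤ 0; row 3: (5/21)/(11/21) = 5/11; row 4: (64/7)/(5/7) = 64/5. Minimum is 5/11 at row 3 (x1 leaves); pivot element 11/21.
Pivot on row 3; the Z-row RHS becomes 50/3 − (-1/3)·(5/11) = 185/11.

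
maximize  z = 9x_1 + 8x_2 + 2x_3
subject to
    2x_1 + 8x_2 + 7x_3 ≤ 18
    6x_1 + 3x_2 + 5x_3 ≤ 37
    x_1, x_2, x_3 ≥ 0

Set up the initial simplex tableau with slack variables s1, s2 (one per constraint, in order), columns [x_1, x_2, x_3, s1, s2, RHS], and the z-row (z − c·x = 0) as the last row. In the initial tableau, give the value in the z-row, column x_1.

-9

The z-row carries the negated objective coefficients: the x_1 entry is -9.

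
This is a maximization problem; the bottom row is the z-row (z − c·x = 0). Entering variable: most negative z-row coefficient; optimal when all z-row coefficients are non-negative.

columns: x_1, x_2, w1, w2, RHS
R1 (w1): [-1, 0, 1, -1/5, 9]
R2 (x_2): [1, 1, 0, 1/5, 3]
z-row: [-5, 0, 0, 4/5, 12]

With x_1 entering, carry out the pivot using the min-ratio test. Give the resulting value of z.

Ratio test on column x_1 — row 1: entry -1 ≤ 0; row 2: 3/1 = 3. Minimum is 3 at row 2 (x_2 leaves); pivot element 1.
Pivot on row 2; the z-row RHS becomes 12 − (-5)·3 = 27.

27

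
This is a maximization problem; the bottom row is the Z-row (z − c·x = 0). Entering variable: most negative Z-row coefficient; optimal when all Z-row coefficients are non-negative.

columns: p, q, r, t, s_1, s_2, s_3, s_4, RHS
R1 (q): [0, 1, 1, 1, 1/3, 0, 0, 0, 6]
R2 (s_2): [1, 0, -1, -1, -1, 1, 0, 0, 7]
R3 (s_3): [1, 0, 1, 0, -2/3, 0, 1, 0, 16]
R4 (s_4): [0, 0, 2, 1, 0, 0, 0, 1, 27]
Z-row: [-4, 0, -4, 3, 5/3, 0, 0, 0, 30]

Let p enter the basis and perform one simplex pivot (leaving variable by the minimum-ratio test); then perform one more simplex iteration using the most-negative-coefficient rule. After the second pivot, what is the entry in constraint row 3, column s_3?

1/2

Ratio test on column p — row 1: entry 0 ≤ 0; row 2: 7/1 = 7; row 3: 16/1 = 16; row 4: entry 0 ≤ 0. Minimum is 7 at row 2 (s_2 leaves); pivot element 1.
Divide row 2 by 1; eliminate column p from the other rows.
Second iteration: most negative Z-row entry is -8 in column r, so r enters.
Ratio test on column r — row 1: 6/1 = 6; row 2: entry -1 ≤ 0; row 3: 9/2 = 9/2; row 4: 27/2 = 27/2. Minimum is 9/2 at row 3 (s_3 leaves); pivot element 2.
Divide row 3 by 2; eliminate column r from the other rows.
After both pivots, the entry at constraint row 3, column s_3 is 1/2.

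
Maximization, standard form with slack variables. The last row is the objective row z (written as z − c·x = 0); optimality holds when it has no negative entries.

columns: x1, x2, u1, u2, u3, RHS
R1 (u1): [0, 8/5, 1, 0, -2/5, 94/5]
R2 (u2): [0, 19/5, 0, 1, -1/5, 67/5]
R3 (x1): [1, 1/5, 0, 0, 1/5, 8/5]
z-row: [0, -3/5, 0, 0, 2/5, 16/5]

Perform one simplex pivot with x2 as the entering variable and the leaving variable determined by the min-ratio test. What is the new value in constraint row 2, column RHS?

67/19

Ratio test on column x2 — row 1: (94/5)/(8/5) = 47/4; row 2: (67/5)/(19/5) = 67/19; row 3: (8/5)/(1/5) = 8. Minimum is 67/19 at row 2 (u2 leaves); pivot element 19/5.
Divide row 2 by 19/5; eliminate column x2 from the other rows.
In the new row 2, the RHS entry is the old entry divided by the pivot: (67/5)/(19/5) = 67/19.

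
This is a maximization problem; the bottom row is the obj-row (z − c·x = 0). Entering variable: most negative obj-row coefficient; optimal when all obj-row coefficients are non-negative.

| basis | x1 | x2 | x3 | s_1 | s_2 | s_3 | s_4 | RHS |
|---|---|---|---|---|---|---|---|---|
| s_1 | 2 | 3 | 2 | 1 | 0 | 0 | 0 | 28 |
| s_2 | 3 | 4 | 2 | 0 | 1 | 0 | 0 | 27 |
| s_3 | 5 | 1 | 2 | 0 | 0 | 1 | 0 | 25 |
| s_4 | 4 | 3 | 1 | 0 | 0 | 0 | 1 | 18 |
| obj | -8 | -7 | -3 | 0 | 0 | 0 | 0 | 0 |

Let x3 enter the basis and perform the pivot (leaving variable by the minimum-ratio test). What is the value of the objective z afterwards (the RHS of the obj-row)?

75/2

Ratio test on column x3 — row 1: 28/2 = 14; row 2: 27/2 = 27/2; row 3: 25/2 = 25/2; row 4: 18/1 = 18. Minimum is 25/2 at row 3 (s_3 leaves); pivot element 2.
Pivot on row 3; the obj-row RHS becomes 0 − (-3)·(25/2) = 75/2.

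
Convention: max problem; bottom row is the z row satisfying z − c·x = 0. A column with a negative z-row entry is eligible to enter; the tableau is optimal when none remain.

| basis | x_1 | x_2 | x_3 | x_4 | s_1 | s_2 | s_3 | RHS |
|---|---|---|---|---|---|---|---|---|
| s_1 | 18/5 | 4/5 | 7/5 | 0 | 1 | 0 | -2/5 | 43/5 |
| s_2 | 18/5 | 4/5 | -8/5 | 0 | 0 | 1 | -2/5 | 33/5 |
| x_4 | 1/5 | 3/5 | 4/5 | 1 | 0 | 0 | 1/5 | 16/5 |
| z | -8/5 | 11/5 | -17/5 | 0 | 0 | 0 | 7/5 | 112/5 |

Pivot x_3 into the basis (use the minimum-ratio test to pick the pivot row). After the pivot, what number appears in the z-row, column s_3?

Ratio test on column x_3 — row 1: (43/5)/(7/5) = 43/7; row 2: entry -8/5 ≤ 0; row 3: (16/5)/(4/5) = 4. Minimum is 4 at row 3 (x_4 leaves); pivot element 4/5.
Divide row 3 by 4/5; eliminate column x_3 from the other rows.
z-row update in column s_3: 7/5 − (-17/5)·(1/4) = 9/4.

9/4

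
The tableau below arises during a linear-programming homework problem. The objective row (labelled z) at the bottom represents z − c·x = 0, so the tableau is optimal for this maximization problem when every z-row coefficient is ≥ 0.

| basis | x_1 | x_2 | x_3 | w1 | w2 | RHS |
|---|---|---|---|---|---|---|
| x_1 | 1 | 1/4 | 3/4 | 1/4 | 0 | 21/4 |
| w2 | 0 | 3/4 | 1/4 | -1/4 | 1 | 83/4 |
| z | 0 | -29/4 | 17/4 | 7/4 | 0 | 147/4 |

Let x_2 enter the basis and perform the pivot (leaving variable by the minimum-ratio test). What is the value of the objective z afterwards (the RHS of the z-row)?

Ratio test on column x_2 — row 1: (21/4)/(1/4) = 21; row 2: (83/4)/(3/4) = 83/3. Minimum is 21 at row 1 (x_1 leaves); pivot element 1/4.
Pivot on row 1; the z-row RHS becomes 147/4 − (-29/4)·21 = 189.

189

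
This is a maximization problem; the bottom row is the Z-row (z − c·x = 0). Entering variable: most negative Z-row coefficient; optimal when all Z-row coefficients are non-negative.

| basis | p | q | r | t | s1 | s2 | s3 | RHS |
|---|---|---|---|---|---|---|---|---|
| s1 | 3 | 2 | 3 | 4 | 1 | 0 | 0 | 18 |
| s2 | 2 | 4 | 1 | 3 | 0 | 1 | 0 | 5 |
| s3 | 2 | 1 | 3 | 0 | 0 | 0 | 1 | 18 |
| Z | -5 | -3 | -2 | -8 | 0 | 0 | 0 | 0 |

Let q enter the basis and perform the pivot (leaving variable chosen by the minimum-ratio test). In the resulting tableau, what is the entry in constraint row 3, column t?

-3/4

Ratio test on column q — row 1: 18/2 = 9; row 2: 5/4 = 5/4; row 3: 18/1 = 18. Minimum is 5/4 at row 2 (s2 leaves); pivot element 4.
Divide row 2 by 4; eliminate column q from the other rows.
Row 3 update in column t: 0 − 1·(3/4) = -3/4.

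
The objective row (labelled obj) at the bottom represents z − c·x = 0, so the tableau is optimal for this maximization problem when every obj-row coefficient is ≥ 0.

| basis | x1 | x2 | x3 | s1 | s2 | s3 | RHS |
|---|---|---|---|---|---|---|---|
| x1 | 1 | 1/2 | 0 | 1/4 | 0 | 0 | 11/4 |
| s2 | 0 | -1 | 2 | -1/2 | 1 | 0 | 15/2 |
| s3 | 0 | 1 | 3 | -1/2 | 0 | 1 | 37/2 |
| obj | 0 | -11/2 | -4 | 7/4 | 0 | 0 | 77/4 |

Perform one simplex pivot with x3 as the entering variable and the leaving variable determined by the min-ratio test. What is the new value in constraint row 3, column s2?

Ratio test on column x3 — row 1: entry 0 ≤ 0; row 2: (15/2)/2 = 15/4; row 3: (37/2)/3 = 37/6. Minimum is 15/4 at row 2 (s2 leaves); pivot element 2.
Divide row 2 by 2; eliminate column x3 from the other rows.
Row 3 update in column s2: 0 − 3·(1/2) = -3/2.

-3/2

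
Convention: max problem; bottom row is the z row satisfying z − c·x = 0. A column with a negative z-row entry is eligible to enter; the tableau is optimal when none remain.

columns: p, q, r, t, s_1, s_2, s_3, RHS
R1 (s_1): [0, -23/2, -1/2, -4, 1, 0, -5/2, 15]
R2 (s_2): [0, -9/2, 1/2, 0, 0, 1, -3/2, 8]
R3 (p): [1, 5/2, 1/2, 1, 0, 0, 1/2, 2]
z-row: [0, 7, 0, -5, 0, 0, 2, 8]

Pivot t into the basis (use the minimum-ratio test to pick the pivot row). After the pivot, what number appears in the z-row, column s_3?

9/2

Ratio test on column t — row 1: entry -4 ≤ 0; row 2: entry 0 ≤ 0; row 3: 2/1 = 2. Minimum is 2 at row 3 (p leaves); pivot element 1.
Divide row 3 by 1; eliminate column t from the other rows.
z-row update in column s_3: 2 − (-5)·(1/2) = 9/2.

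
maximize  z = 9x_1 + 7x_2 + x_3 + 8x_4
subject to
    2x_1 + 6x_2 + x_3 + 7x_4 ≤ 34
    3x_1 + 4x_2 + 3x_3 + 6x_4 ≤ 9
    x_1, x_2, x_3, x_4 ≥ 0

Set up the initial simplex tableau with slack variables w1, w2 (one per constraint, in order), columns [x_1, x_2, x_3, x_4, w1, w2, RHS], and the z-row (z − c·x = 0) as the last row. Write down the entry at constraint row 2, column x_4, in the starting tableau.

6

Constraint 2 has coefficient 6 on x_4.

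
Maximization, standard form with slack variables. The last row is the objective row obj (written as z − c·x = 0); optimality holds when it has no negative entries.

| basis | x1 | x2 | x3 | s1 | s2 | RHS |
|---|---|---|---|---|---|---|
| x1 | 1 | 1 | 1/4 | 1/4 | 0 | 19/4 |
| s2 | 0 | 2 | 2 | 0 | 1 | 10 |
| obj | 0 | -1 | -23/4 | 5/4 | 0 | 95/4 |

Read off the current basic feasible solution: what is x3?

0

x3 is not in the basis, so in the current basic feasible solution x3 = 0.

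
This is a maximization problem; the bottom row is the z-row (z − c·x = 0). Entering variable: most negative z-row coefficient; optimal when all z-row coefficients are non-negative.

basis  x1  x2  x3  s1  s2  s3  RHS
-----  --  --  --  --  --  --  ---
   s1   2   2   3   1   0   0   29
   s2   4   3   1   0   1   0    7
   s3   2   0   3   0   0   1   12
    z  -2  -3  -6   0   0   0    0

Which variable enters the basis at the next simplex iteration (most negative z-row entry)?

x3

Negative z-row entries: x1: -2, x2: -3, x3: -6.
The most negative is -6 in column x3, so x3 enters.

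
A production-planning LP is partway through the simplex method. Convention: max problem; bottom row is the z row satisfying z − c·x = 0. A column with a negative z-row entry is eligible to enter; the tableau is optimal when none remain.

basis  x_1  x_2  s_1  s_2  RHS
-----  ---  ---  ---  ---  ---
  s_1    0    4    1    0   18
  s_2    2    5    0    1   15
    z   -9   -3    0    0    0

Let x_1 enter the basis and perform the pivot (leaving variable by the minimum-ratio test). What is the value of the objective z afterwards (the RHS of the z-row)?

Ratio test on column x_1 — row 1: entry 0 ≤ 0; row 2: 15/2 = 15/2. Minimum is 15/2 at row 2 (s_2 leaves); pivot element 2.
Pivot on row 2; the z-row RHS becomes 0 − (-9)·(15/2) = 135/2.

135/2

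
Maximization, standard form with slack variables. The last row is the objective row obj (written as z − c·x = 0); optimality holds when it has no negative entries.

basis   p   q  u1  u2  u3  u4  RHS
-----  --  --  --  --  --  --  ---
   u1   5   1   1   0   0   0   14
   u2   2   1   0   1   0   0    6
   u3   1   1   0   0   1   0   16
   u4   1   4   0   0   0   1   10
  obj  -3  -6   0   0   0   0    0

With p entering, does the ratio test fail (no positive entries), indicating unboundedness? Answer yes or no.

no

Column p has positive entries in row(s) 1, 2, 3, 4, so the ratio test bounds it — not unbounded.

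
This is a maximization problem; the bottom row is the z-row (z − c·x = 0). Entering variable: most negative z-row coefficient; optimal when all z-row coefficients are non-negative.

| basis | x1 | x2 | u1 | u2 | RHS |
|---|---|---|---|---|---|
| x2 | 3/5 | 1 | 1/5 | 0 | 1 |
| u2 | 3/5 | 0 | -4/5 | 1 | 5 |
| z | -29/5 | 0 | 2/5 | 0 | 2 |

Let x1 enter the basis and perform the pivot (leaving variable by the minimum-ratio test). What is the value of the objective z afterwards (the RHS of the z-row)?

35/3

Ratio test on column x1 — row 1: 1/(3/5) = 5/3; row 2: 5/(3/5) = 25/3. Minimum is 5/3 at row 1 (x2 leaves); pivot element 3/5.
Pivot on row 1; the z-row RHS becomes 2 − (-29/5)·(5/3) = 35/3.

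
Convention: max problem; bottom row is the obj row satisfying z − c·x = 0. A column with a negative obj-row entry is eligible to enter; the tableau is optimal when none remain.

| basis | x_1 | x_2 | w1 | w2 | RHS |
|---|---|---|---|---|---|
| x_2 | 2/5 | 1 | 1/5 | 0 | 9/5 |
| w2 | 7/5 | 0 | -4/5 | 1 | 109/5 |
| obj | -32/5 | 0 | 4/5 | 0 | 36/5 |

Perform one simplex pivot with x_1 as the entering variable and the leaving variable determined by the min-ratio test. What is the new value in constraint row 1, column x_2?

Ratio test on column x_1 — row 1: (9/5)/(2/5) = 9/2; row 2: (109/5)/(7/5) = 109/7. Minimum is 9/2 at row 1 (x_2 leaves); pivot element 2/5.
Divide row 1 by 2/5; eliminate column x_1 from the other rows.
In the new row 1, the x_2 entry is the old entry divided by the pivot: 1/(2/5) = 5/2.

5/2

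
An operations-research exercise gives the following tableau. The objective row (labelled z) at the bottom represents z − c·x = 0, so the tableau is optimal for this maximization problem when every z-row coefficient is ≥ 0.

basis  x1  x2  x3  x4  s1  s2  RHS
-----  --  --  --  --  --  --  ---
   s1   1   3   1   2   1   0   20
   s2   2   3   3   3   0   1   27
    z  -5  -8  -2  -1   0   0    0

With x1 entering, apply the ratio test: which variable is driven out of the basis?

Column x1 entries and ratios — s1: 20/1 = 20; s2: 27/2 = 27/2.
Smallest ratio is 27/2 in the row of s2, so s2 leaves.

s2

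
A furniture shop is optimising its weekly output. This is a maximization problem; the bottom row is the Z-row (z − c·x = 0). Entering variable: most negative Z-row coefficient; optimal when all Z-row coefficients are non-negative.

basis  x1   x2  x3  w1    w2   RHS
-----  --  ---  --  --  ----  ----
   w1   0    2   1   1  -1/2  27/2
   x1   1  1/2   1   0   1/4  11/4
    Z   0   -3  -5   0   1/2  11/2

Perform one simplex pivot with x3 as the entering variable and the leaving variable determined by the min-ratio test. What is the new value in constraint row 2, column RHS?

Ratio test on column x3 — row 1: (27/2)/1 = 27/2; row 2: (11/4)/1 = 11/4. Minimum is 11/4 at row 2 (x1 leaves); pivot element 1.
Divide row 2 by 1; eliminate column x3 from the other rows.
In the new row 2, the RHS entry is the old entry divided by the pivot: (11/4)/1 = 11/4.

11/4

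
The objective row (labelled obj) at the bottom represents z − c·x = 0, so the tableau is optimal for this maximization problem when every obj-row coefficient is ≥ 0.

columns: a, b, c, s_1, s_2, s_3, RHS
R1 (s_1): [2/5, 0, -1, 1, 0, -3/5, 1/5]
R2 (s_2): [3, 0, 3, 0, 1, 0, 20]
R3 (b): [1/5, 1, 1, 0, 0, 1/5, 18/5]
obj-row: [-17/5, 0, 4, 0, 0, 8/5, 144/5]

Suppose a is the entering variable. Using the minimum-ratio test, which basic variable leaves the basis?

Column a entries and ratios — s_1: (1/5)/(2/5) = 1/2; s_2: 20/3 = 20/3; b: (18/5)/(1/5) = 18.
Smallest ratio is 1/2 in the row of s_1, so s_1 leaves.

s_1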